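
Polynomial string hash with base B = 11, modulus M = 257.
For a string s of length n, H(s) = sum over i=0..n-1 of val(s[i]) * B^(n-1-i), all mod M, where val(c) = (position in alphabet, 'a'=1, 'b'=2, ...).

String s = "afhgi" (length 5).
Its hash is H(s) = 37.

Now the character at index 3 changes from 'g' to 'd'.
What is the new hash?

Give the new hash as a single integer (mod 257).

val('g') = 7, val('d') = 4
Position k = 3, exponent = n-1-k = 1
B^1 mod M = 11^1 mod 257 = 11
Delta = (4 - 7) * 11 mod 257 = 224
New hash = (37 + 224) mod 257 = 4

Answer: 4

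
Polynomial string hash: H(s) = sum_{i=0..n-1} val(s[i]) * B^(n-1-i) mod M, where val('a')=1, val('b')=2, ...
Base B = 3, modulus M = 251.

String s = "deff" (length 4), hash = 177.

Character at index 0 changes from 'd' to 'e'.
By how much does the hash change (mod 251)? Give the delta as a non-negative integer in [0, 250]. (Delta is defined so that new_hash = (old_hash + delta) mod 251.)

Answer: 27

Derivation:
Delta formula: (val(new) - val(old)) * B^(n-1-k) mod M
  val('e') - val('d') = 5 - 4 = 1
  B^(n-1-k) = 3^3 mod 251 = 27
  Delta = 1 * 27 mod 251 = 27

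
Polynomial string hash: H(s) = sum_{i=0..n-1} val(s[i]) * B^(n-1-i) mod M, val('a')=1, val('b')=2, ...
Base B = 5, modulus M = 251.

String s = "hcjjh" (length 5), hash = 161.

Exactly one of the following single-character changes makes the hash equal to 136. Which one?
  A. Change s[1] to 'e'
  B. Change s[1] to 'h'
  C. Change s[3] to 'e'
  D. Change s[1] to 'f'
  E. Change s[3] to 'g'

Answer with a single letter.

Option A: s[1]='c'->'e', delta=(5-3)*5^3 mod 251 = 250, hash=161+250 mod 251 = 160
Option B: s[1]='c'->'h', delta=(8-3)*5^3 mod 251 = 123, hash=161+123 mod 251 = 33
Option C: s[3]='j'->'e', delta=(5-10)*5^1 mod 251 = 226, hash=161+226 mod 251 = 136 <-- target
Option D: s[1]='c'->'f', delta=(6-3)*5^3 mod 251 = 124, hash=161+124 mod 251 = 34
Option E: s[3]='j'->'g', delta=(7-10)*5^1 mod 251 = 236, hash=161+236 mod 251 = 146

Answer: C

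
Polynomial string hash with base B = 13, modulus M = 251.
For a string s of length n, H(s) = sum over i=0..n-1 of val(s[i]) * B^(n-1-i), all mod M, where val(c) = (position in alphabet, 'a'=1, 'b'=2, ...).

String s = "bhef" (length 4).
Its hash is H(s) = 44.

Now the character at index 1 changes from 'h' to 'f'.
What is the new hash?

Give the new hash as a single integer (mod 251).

Answer: 208

Derivation:
val('h') = 8, val('f') = 6
Position k = 1, exponent = n-1-k = 2
B^2 mod M = 13^2 mod 251 = 169
Delta = (6 - 8) * 169 mod 251 = 164
New hash = (44 + 164) mod 251 = 208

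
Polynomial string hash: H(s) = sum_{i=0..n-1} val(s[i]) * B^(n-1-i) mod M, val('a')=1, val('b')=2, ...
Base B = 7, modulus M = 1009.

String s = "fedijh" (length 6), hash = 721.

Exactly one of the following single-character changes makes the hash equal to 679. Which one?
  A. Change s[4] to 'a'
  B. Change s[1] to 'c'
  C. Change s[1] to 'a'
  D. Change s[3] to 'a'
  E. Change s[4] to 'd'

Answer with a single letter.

Answer: E

Derivation:
Option A: s[4]='j'->'a', delta=(1-10)*7^1 mod 1009 = 946, hash=721+946 mod 1009 = 658
Option B: s[1]='e'->'c', delta=(3-5)*7^4 mod 1009 = 243, hash=721+243 mod 1009 = 964
Option C: s[1]='e'->'a', delta=(1-5)*7^4 mod 1009 = 486, hash=721+486 mod 1009 = 198
Option D: s[3]='i'->'a', delta=(1-9)*7^2 mod 1009 = 617, hash=721+617 mod 1009 = 329
Option E: s[4]='j'->'d', delta=(4-10)*7^1 mod 1009 = 967, hash=721+967 mod 1009 = 679 <-- target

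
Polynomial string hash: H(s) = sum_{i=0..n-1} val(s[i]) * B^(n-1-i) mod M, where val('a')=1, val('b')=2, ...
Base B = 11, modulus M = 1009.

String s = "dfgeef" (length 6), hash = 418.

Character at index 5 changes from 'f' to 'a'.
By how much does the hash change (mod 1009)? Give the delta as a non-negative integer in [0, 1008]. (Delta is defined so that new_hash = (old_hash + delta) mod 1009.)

Delta formula: (val(new) - val(old)) * B^(n-1-k) mod M
  val('a') - val('f') = 1 - 6 = -5
  B^(n-1-k) = 11^0 mod 1009 = 1
  Delta = -5 * 1 mod 1009 = 1004

Answer: 1004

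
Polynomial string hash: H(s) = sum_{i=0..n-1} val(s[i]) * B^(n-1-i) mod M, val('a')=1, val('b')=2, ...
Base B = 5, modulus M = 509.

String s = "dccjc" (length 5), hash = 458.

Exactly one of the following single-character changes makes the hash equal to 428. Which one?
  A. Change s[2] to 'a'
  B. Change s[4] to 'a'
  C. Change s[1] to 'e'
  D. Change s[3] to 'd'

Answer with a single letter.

Option A: s[2]='c'->'a', delta=(1-3)*5^2 mod 509 = 459, hash=458+459 mod 509 = 408
Option B: s[4]='c'->'a', delta=(1-3)*5^0 mod 509 = 507, hash=458+507 mod 509 = 456
Option C: s[1]='c'->'e', delta=(5-3)*5^3 mod 509 = 250, hash=458+250 mod 509 = 199
Option D: s[3]='j'->'d', delta=(4-10)*5^1 mod 509 = 479, hash=458+479 mod 509 = 428 <-- target

Answer: D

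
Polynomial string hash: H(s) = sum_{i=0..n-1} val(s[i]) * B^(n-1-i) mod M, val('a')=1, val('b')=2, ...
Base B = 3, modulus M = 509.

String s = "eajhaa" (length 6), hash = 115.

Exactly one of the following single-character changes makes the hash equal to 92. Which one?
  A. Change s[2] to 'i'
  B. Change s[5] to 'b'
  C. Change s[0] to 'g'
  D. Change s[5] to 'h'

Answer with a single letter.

Answer: C

Derivation:
Option A: s[2]='j'->'i', delta=(9-10)*3^3 mod 509 = 482, hash=115+482 mod 509 = 88
Option B: s[5]='a'->'b', delta=(2-1)*3^0 mod 509 = 1, hash=115+1 mod 509 = 116
Option C: s[0]='e'->'g', delta=(7-5)*3^5 mod 509 = 486, hash=115+486 mod 509 = 92 <-- target
Option D: s[5]='a'->'h', delta=(8-1)*3^0 mod 509 = 7, hash=115+7 mod 509 = 122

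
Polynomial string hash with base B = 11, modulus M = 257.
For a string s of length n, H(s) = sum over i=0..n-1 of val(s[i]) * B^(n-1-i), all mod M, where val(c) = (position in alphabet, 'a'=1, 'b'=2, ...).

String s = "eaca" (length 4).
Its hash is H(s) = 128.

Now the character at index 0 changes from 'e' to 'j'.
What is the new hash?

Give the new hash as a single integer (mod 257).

val('e') = 5, val('j') = 10
Position k = 0, exponent = n-1-k = 3
B^3 mod M = 11^3 mod 257 = 46
Delta = (10 - 5) * 46 mod 257 = 230
New hash = (128 + 230) mod 257 = 101

Answer: 101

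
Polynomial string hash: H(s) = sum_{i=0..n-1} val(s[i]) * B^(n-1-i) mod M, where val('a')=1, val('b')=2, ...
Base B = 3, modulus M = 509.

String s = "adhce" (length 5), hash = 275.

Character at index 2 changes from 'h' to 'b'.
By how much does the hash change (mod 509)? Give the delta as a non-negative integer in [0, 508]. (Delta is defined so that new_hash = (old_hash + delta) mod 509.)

Answer: 455

Derivation:
Delta formula: (val(new) - val(old)) * B^(n-1-k) mod M
  val('b') - val('h') = 2 - 8 = -6
  B^(n-1-k) = 3^2 mod 509 = 9
  Delta = -6 * 9 mod 509 = 455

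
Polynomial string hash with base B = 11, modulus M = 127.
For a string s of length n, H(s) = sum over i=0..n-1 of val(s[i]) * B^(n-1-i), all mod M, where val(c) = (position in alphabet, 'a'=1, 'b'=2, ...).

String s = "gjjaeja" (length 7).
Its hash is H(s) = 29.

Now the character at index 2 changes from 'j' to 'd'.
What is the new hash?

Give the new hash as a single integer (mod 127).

Answer: 67

Derivation:
val('j') = 10, val('d') = 4
Position k = 2, exponent = n-1-k = 4
B^4 mod M = 11^4 mod 127 = 36
Delta = (4 - 10) * 36 mod 127 = 38
New hash = (29 + 38) mod 127 = 67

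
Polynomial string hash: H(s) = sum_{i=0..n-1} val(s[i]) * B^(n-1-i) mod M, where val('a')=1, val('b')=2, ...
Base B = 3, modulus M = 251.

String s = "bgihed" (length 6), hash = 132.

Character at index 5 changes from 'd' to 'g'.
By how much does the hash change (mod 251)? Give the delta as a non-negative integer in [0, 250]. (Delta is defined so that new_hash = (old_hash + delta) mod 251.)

Answer: 3

Derivation:
Delta formula: (val(new) - val(old)) * B^(n-1-k) mod M
  val('g') - val('d') = 7 - 4 = 3
  B^(n-1-k) = 3^0 mod 251 = 1
  Delta = 3 * 1 mod 251 = 3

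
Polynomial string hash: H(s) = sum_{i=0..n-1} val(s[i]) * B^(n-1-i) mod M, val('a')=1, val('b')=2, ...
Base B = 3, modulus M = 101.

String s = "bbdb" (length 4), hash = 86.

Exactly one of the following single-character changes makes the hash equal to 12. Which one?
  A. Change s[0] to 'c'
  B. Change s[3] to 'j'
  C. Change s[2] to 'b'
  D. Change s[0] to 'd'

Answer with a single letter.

Answer: A

Derivation:
Option A: s[0]='b'->'c', delta=(3-2)*3^3 mod 101 = 27, hash=86+27 mod 101 = 12 <-- target
Option B: s[3]='b'->'j', delta=(10-2)*3^0 mod 101 = 8, hash=86+8 mod 101 = 94
Option C: s[2]='d'->'b', delta=(2-4)*3^1 mod 101 = 95, hash=86+95 mod 101 = 80
Option D: s[0]='b'->'d', delta=(4-2)*3^3 mod 101 = 54, hash=86+54 mod 101 = 39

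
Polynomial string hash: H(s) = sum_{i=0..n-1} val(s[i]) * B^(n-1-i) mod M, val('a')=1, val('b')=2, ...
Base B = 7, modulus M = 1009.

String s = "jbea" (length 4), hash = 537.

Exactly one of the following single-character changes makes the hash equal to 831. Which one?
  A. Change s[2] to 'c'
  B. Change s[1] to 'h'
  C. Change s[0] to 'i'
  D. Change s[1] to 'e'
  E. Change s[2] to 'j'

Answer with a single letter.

Option A: s[2]='e'->'c', delta=(3-5)*7^1 mod 1009 = 995, hash=537+995 mod 1009 = 523
Option B: s[1]='b'->'h', delta=(8-2)*7^2 mod 1009 = 294, hash=537+294 mod 1009 = 831 <-- target
Option C: s[0]='j'->'i', delta=(9-10)*7^3 mod 1009 = 666, hash=537+666 mod 1009 = 194
Option D: s[1]='b'->'e', delta=(5-2)*7^2 mod 1009 = 147, hash=537+147 mod 1009 = 684
Option E: s[2]='e'->'j', delta=(10-5)*7^1 mod 1009 = 35, hash=537+35 mod 1009 = 572

Answer: B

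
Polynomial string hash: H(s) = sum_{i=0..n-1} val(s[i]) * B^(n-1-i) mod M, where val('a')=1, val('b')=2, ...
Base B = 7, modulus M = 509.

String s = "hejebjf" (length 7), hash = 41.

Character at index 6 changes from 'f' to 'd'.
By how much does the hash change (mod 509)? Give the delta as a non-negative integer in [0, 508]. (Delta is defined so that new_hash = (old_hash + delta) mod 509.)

Answer: 507

Derivation:
Delta formula: (val(new) - val(old)) * B^(n-1-k) mod M
  val('d') - val('f') = 4 - 6 = -2
  B^(n-1-k) = 7^0 mod 509 = 1
  Delta = -2 * 1 mod 509 = 507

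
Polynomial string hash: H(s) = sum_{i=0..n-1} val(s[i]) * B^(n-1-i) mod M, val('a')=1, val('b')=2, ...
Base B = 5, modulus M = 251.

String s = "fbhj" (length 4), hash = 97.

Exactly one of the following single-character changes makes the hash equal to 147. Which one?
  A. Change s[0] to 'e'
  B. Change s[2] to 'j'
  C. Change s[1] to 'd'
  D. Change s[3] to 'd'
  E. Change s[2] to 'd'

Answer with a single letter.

Answer: C

Derivation:
Option A: s[0]='f'->'e', delta=(5-6)*5^3 mod 251 = 126, hash=97+126 mod 251 = 223
Option B: s[2]='h'->'j', delta=(10-8)*5^1 mod 251 = 10, hash=97+10 mod 251 = 107
Option C: s[1]='b'->'d', delta=(4-2)*5^2 mod 251 = 50, hash=97+50 mod 251 = 147 <-- target
Option D: s[3]='j'->'d', delta=(4-10)*5^0 mod 251 = 245, hash=97+245 mod 251 = 91
Option E: s[2]='h'->'d', delta=(4-8)*5^1 mod 251 = 231, hash=97+231 mod 251 = 77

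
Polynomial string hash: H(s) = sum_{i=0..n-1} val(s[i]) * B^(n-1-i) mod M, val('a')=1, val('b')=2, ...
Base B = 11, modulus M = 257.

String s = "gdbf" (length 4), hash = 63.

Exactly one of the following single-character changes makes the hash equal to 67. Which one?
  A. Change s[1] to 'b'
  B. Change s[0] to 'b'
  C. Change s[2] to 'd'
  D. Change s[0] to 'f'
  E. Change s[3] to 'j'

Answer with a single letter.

Option A: s[1]='d'->'b', delta=(2-4)*11^2 mod 257 = 15, hash=63+15 mod 257 = 78
Option B: s[0]='g'->'b', delta=(2-7)*11^3 mod 257 = 27, hash=63+27 mod 257 = 90
Option C: s[2]='b'->'d', delta=(4-2)*11^1 mod 257 = 22, hash=63+22 mod 257 = 85
Option D: s[0]='g'->'f', delta=(6-7)*11^3 mod 257 = 211, hash=63+211 mod 257 = 17
Option E: s[3]='f'->'j', delta=(10-6)*11^0 mod 257 = 4, hash=63+4 mod 257 = 67 <-- target

Answer: E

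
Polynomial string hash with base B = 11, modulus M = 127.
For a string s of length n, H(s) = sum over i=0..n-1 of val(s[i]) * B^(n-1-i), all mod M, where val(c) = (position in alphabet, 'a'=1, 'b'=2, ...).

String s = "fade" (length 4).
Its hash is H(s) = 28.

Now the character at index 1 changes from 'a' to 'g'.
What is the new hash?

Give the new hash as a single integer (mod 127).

Answer: 119

Derivation:
val('a') = 1, val('g') = 7
Position k = 1, exponent = n-1-k = 2
B^2 mod M = 11^2 mod 127 = 121
Delta = (7 - 1) * 121 mod 127 = 91
New hash = (28 + 91) mod 127 = 119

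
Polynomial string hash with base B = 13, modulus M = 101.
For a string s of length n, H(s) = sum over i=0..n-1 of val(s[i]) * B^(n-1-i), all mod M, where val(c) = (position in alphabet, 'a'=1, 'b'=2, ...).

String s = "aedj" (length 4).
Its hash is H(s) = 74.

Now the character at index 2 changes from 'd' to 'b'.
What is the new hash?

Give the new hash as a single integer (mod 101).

val('d') = 4, val('b') = 2
Position k = 2, exponent = n-1-k = 1
B^1 mod M = 13^1 mod 101 = 13
Delta = (2 - 4) * 13 mod 101 = 75
New hash = (74 + 75) mod 101 = 48

Answer: 48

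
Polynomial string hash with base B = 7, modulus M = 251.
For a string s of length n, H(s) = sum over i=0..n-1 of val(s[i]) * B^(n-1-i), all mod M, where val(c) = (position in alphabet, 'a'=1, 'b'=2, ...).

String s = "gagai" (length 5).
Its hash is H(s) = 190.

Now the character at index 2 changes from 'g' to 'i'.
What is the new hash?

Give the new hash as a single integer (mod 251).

val('g') = 7, val('i') = 9
Position k = 2, exponent = n-1-k = 2
B^2 mod M = 7^2 mod 251 = 49
Delta = (9 - 7) * 49 mod 251 = 98
New hash = (190 + 98) mod 251 = 37

Answer: 37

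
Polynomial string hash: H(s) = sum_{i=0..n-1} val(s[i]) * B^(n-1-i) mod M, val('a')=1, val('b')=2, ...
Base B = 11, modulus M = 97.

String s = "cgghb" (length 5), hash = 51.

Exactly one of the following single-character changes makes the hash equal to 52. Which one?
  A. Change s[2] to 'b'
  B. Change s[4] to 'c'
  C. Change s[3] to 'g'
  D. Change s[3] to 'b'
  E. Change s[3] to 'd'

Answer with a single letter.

Answer: B

Derivation:
Option A: s[2]='g'->'b', delta=(2-7)*11^2 mod 97 = 74, hash=51+74 mod 97 = 28
Option B: s[4]='b'->'c', delta=(3-2)*11^0 mod 97 = 1, hash=51+1 mod 97 = 52 <-- target
Option C: s[3]='h'->'g', delta=(7-8)*11^1 mod 97 = 86, hash=51+86 mod 97 = 40
Option D: s[3]='h'->'b', delta=(2-8)*11^1 mod 97 = 31, hash=51+31 mod 97 = 82
Option E: s[3]='h'->'d', delta=(4-8)*11^1 mod 97 = 53, hash=51+53 mod 97 = 7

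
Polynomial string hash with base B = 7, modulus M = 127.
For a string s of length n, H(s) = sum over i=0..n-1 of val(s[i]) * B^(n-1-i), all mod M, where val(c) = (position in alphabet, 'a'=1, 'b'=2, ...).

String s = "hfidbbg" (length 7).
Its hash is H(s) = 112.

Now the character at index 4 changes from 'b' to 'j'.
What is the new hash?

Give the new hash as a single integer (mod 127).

Answer: 123

Derivation:
val('b') = 2, val('j') = 10
Position k = 4, exponent = n-1-k = 2
B^2 mod M = 7^2 mod 127 = 49
Delta = (10 - 2) * 49 mod 127 = 11
New hash = (112 + 11) mod 127 = 123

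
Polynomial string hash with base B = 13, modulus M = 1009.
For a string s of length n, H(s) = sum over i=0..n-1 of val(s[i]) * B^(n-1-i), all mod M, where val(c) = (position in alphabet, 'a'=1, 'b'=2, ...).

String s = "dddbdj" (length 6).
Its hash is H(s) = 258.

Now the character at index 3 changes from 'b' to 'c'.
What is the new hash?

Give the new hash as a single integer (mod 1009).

Answer: 427

Derivation:
val('b') = 2, val('c') = 3
Position k = 3, exponent = n-1-k = 2
B^2 mod M = 13^2 mod 1009 = 169
Delta = (3 - 2) * 169 mod 1009 = 169
New hash = (258 + 169) mod 1009 = 427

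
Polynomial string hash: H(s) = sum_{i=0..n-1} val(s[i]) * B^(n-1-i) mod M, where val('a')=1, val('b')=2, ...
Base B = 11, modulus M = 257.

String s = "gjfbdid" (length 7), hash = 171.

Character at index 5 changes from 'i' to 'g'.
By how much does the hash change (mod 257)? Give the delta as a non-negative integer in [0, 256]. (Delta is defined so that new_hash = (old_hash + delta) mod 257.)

Answer: 235

Derivation:
Delta formula: (val(new) - val(old)) * B^(n-1-k) mod M
  val('g') - val('i') = 7 - 9 = -2
  B^(n-1-k) = 11^1 mod 257 = 11
  Delta = -2 * 11 mod 257 = 235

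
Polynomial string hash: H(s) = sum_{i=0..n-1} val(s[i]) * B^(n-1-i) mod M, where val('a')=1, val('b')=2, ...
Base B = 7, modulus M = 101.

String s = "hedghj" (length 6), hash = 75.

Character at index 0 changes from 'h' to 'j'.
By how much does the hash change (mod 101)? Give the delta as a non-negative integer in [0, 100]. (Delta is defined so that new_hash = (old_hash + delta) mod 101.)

Delta formula: (val(new) - val(old)) * B^(n-1-k) mod M
  val('j') - val('h') = 10 - 8 = 2
  B^(n-1-k) = 7^5 mod 101 = 41
  Delta = 2 * 41 mod 101 = 82

Answer: 82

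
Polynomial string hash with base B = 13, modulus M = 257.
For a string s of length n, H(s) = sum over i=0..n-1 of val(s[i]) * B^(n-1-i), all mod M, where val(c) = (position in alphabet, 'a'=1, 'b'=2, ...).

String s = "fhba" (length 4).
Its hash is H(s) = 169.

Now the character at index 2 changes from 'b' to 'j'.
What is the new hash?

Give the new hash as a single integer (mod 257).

Answer: 16

Derivation:
val('b') = 2, val('j') = 10
Position k = 2, exponent = n-1-k = 1
B^1 mod M = 13^1 mod 257 = 13
Delta = (10 - 2) * 13 mod 257 = 104
New hash = (169 + 104) mod 257 = 16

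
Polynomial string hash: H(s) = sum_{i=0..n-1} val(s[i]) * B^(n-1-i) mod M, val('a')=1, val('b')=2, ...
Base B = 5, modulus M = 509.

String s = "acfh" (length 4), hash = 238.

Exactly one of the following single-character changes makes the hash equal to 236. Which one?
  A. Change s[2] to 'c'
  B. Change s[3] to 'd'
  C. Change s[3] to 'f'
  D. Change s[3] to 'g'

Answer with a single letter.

Answer: C

Derivation:
Option A: s[2]='f'->'c', delta=(3-6)*5^1 mod 509 = 494, hash=238+494 mod 509 = 223
Option B: s[3]='h'->'d', delta=(4-8)*5^0 mod 509 = 505, hash=238+505 mod 509 = 234
Option C: s[3]='h'->'f', delta=(6-8)*5^0 mod 509 = 507, hash=238+507 mod 509 = 236 <-- target
Option D: s[3]='h'->'g', delta=(7-8)*5^0 mod 509 = 508, hash=238+508 mod 509 = 237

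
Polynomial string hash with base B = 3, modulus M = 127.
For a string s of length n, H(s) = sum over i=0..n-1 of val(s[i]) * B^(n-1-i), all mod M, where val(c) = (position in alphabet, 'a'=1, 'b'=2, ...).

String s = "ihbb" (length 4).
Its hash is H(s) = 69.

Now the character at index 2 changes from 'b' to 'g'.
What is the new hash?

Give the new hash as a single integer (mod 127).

Answer: 84

Derivation:
val('b') = 2, val('g') = 7
Position k = 2, exponent = n-1-k = 1
B^1 mod M = 3^1 mod 127 = 3
Delta = (7 - 2) * 3 mod 127 = 15
New hash = (69 + 15) mod 127 = 84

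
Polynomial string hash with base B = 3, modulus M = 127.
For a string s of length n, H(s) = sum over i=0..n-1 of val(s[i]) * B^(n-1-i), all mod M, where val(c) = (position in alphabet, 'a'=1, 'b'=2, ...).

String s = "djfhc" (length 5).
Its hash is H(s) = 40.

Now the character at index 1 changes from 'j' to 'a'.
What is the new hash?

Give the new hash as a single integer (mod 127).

Answer: 51

Derivation:
val('j') = 10, val('a') = 1
Position k = 1, exponent = n-1-k = 3
B^3 mod M = 3^3 mod 127 = 27
Delta = (1 - 10) * 27 mod 127 = 11
New hash = (40 + 11) mod 127 = 51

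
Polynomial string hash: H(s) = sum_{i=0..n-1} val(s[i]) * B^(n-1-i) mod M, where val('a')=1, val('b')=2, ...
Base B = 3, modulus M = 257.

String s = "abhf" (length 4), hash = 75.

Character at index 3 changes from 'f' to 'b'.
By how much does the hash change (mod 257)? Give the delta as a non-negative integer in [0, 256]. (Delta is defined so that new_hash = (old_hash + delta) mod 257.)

Delta formula: (val(new) - val(old)) * B^(n-1-k) mod M
  val('b') - val('f') = 2 - 6 = -4
  B^(n-1-k) = 3^0 mod 257 = 1
  Delta = -4 * 1 mod 257 = 253

Answer: 253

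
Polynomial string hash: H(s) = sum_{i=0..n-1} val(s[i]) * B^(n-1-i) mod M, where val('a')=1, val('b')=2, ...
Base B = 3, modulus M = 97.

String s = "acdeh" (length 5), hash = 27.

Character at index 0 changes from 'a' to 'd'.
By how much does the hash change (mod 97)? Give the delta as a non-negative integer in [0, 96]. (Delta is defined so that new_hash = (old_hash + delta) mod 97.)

Answer: 49

Derivation:
Delta formula: (val(new) - val(old)) * B^(n-1-k) mod M
  val('d') - val('a') = 4 - 1 = 3
  B^(n-1-k) = 3^4 mod 97 = 81
  Delta = 3 * 81 mod 97 = 49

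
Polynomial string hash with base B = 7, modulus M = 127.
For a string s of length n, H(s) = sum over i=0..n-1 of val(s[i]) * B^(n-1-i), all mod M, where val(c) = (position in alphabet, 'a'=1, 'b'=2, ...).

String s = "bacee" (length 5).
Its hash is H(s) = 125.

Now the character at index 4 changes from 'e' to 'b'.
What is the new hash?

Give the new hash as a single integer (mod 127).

val('e') = 5, val('b') = 2
Position k = 4, exponent = n-1-k = 0
B^0 mod M = 7^0 mod 127 = 1
Delta = (2 - 5) * 1 mod 127 = 124
New hash = (125 + 124) mod 127 = 122

Answer: 122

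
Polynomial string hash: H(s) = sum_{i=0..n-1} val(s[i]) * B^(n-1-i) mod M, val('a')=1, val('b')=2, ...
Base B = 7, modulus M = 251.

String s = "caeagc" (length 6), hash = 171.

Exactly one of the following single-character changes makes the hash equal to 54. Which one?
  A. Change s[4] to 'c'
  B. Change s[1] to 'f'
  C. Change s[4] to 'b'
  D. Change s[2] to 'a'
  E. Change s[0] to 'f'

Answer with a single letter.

Option A: s[4]='g'->'c', delta=(3-7)*7^1 mod 251 = 223, hash=171+223 mod 251 = 143
Option B: s[1]='a'->'f', delta=(6-1)*7^4 mod 251 = 208, hash=171+208 mod 251 = 128
Option C: s[4]='g'->'b', delta=(2-7)*7^1 mod 251 = 216, hash=171+216 mod 251 = 136
Option D: s[2]='e'->'a', delta=(1-5)*7^3 mod 251 = 134, hash=171+134 mod 251 = 54 <-- target
Option E: s[0]='c'->'f', delta=(6-3)*7^5 mod 251 = 221, hash=171+221 mod 251 = 141

Answer: D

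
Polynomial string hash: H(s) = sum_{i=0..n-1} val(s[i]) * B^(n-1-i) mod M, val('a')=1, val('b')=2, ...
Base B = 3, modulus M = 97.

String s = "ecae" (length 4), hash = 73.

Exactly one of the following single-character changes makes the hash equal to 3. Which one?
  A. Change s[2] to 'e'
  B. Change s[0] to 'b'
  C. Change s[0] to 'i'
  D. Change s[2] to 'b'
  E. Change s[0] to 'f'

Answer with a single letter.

Answer: E

Derivation:
Option A: s[2]='a'->'e', delta=(5-1)*3^1 mod 97 = 12, hash=73+12 mod 97 = 85
Option B: s[0]='e'->'b', delta=(2-5)*3^3 mod 97 = 16, hash=73+16 mod 97 = 89
Option C: s[0]='e'->'i', delta=(9-5)*3^3 mod 97 = 11, hash=73+11 mod 97 = 84
Option D: s[2]='a'->'b', delta=(2-1)*3^1 mod 97 = 3, hash=73+3 mod 97 = 76
Option E: s[0]='e'->'f', delta=(6-5)*3^3 mod 97 = 27, hash=73+27 mod 97 = 3 <-- target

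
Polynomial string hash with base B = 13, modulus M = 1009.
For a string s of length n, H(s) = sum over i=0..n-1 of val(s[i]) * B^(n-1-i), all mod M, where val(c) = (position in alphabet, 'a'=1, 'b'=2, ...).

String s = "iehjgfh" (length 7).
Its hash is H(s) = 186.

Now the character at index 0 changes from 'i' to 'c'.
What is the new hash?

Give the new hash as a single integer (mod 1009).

Answer: 659

Derivation:
val('i') = 9, val('c') = 3
Position k = 0, exponent = n-1-k = 6
B^6 mod M = 13^6 mod 1009 = 762
Delta = (3 - 9) * 762 mod 1009 = 473
New hash = (186 + 473) mod 1009 = 659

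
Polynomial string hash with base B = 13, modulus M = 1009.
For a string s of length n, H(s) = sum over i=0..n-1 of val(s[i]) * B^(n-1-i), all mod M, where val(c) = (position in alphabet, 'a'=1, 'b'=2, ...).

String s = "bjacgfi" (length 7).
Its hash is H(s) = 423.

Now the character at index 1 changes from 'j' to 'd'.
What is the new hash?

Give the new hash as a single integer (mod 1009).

val('j') = 10, val('d') = 4
Position k = 1, exponent = n-1-k = 5
B^5 mod M = 13^5 mod 1009 = 990
Delta = (4 - 10) * 990 mod 1009 = 114
New hash = (423 + 114) mod 1009 = 537

Answer: 537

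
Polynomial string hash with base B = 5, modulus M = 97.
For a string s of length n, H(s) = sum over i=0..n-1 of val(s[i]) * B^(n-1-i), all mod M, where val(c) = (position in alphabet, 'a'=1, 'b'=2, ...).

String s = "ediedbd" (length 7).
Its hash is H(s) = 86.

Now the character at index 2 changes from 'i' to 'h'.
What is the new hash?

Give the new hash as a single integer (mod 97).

Answer: 43

Derivation:
val('i') = 9, val('h') = 8
Position k = 2, exponent = n-1-k = 4
B^4 mod M = 5^4 mod 97 = 43
Delta = (8 - 9) * 43 mod 97 = 54
New hash = (86 + 54) mod 97 = 43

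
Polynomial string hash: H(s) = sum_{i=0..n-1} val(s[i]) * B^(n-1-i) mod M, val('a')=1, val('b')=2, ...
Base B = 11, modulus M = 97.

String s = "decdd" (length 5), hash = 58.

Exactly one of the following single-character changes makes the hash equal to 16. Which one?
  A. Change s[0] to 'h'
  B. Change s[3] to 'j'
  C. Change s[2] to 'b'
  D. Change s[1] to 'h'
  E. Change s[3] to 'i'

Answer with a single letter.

Answer: E

Derivation:
Option A: s[0]='d'->'h', delta=(8-4)*11^4 mod 97 = 73, hash=58+73 mod 97 = 34
Option B: s[3]='d'->'j', delta=(10-4)*11^1 mod 97 = 66, hash=58+66 mod 97 = 27
Option C: s[2]='c'->'b', delta=(2-3)*11^2 mod 97 = 73, hash=58+73 mod 97 = 34
Option D: s[1]='e'->'h', delta=(8-5)*11^3 mod 97 = 16, hash=58+16 mod 97 = 74
Option E: s[3]='d'->'i', delta=(9-4)*11^1 mod 97 = 55, hash=58+55 mod 97 = 16 <-- target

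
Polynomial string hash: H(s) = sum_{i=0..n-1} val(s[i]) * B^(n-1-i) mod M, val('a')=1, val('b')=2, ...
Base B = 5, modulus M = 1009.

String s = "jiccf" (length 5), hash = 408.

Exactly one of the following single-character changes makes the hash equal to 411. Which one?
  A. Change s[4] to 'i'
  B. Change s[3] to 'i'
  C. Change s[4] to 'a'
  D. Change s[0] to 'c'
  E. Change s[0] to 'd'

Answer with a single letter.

Option A: s[4]='f'->'i', delta=(9-6)*5^0 mod 1009 = 3, hash=408+3 mod 1009 = 411 <-- target
Option B: s[3]='c'->'i', delta=(9-3)*5^1 mod 1009 = 30, hash=408+30 mod 1009 = 438
Option C: s[4]='f'->'a', delta=(1-6)*5^0 mod 1009 = 1004, hash=408+1004 mod 1009 = 403
Option D: s[0]='j'->'c', delta=(3-10)*5^4 mod 1009 = 670, hash=408+670 mod 1009 = 69
Option E: s[0]='j'->'d', delta=(4-10)*5^4 mod 1009 = 286, hash=408+286 mod 1009 = 694

Answer: A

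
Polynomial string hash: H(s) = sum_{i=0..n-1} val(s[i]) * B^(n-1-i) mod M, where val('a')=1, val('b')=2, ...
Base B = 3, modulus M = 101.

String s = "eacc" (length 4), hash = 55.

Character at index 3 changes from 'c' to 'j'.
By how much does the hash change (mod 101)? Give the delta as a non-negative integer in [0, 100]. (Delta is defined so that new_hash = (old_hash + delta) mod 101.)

Delta formula: (val(new) - val(old)) * B^(n-1-k) mod M
  val('j') - val('c') = 10 - 3 = 7
  B^(n-1-k) = 3^0 mod 101 = 1
  Delta = 7 * 1 mod 101 = 7

Answer: 7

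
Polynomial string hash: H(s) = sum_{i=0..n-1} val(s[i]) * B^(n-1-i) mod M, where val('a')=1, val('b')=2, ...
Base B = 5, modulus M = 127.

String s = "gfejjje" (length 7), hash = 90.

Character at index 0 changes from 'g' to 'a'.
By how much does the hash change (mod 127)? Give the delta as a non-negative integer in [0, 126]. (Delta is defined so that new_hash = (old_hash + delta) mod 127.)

Answer: 103

Derivation:
Delta formula: (val(new) - val(old)) * B^(n-1-k) mod M
  val('a') - val('g') = 1 - 7 = -6
  B^(n-1-k) = 5^6 mod 127 = 4
  Delta = -6 * 4 mod 127 = 103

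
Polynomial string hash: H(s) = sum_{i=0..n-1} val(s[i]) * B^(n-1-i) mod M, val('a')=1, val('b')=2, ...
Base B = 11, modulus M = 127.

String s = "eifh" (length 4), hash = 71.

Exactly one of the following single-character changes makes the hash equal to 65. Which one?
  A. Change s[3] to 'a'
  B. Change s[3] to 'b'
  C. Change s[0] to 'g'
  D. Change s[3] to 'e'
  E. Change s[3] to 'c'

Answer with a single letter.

Answer: B

Derivation:
Option A: s[3]='h'->'a', delta=(1-8)*11^0 mod 127 = 120, hash=71+120 mod 127 = 64
Option B: s[3]='h'->'b', delta=(2-8)*11^0 mod 127 = 121, hash=71+121 mod 127 = 65 <-- target
Option C: s[0]='e'->'g', delta=(7-5)*11^3 mod 127 = 122, hash=71+122 mod 127 = 66
Option D: s[3]='h'->'e', delta=(5-8)*11^0 mod 127 = 124, hash=71+124 mod 127 = 68
Option E: s[3]='h'->'c', delta=(3-8)*11^0 mod 127 = 122, hash=71+122 mod 127 = 66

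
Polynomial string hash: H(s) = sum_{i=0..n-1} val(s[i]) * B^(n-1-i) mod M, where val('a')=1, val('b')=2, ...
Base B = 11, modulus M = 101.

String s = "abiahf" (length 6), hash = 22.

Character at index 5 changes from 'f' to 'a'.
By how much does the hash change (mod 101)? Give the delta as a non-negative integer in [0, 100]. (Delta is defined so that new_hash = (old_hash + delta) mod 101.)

Answer: 96

Derivation:
Delta formula: (val(new) - val(old)) * B^(n-1-k) mod M
  val('a') - val('f') = 1 - 6 = -5
  B^(n-1-k) = 11^0 mod 101 = 1
  Delta = -5 * 1 mod 101 = 96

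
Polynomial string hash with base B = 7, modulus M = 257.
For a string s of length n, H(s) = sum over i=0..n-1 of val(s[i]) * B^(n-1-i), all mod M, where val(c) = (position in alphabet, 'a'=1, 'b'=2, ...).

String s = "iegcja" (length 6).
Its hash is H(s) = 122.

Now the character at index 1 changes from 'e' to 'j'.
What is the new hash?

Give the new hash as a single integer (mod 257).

val('e') = 5, val('j') = 10
Position k = 1, exponent = n-1-k = 4
B^4 mod M = 7^4 mod 257 = 88
Delta = (10 - 5) * 88 mod 257 = 183
New hash = (122 + 183) mod 257 = 48

Answer: 48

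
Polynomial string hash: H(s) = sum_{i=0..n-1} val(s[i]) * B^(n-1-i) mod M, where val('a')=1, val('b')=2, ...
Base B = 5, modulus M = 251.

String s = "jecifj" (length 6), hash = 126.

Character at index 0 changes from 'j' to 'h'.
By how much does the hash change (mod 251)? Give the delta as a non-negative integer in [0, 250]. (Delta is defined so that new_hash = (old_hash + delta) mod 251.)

Delta formula: (val(new) - val(old)) * B^(n-1-k) mod M
  val('h') - val('j') = 8 - 10 = -2
  B^(n-1-k) = 5^5 mod 251 = 113
  Delta = -2 * 113 mod 251 = 25

Answer: 25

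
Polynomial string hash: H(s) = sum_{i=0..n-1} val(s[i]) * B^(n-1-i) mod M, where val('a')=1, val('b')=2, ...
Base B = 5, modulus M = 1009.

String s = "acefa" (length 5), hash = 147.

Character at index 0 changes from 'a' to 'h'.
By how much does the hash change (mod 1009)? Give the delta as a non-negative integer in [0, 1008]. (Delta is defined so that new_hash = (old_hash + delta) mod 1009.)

Delta formula: (val(new) - val(old)) * B^(n-1-k) mod M
  val('h') - val('a') = 8 - 1 = 7
  B^(n-1-k) = 5^4 mod 1009 = 625
  Delta = 7 * 625 mod 1009 = 339

Answer: 339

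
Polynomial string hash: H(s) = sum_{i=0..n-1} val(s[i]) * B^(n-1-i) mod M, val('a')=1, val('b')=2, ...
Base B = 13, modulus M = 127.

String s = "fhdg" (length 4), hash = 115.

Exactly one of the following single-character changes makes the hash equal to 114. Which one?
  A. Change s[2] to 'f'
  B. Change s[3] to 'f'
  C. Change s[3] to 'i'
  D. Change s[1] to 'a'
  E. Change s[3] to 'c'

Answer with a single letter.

Option A: s[2]='d'->'f', delta=(6-4)*13^1 mod 127 = 26, hash=115+26 mod 127 = 14
Option B: s[3]='g'->'f', delta=(6-7)*13^0 mod 127 = 126, hash=115+126 mod 127 = 114 <-- target
Option C: s[3]='g'->'i', delta=(9-7)*13^0 mod 127 = 2, hash=115+2 mod 127 = 117
Option D: s[1]='h'->'a', delta=(1-8)*13^2 mod 127 = 87, hash=115+87 mod 127 = 75
Option E: s[3]='g'->'c', delta=(3-7)*13^0 mod 127 = 123, hash=115+123 mod 127 = 111

Answer: B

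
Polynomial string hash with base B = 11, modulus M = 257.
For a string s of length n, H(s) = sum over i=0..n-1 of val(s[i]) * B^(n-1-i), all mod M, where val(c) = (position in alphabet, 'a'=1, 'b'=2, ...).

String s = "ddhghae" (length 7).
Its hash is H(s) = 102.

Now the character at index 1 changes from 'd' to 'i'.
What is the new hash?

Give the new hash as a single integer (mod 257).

Answer: 176

Derivation:
val('d') = 4, val('i') = 9
Position k = 1, exponent = n-1-k = 5
B^5 mod M = 11^5 mod 257 = 169
Delta = (9 - 4) * 169 mod 257 = 74
New hash = (102 + 74) mod 257 = 176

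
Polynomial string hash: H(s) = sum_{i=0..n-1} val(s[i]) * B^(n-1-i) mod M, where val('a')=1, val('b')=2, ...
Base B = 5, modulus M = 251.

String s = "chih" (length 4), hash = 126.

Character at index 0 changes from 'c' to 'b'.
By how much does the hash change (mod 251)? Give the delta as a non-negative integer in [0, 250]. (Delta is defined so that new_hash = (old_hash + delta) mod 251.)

Delta formula: (val(new) - val(old)) * B^(n-1-k) mod M
  val('b') - val('c') = 2 - 3 = -1
  B^(n-1-k) = 5^3 mod 251 = 125
  Delta = -1 * 125 mod 251 = 126

Answer: 126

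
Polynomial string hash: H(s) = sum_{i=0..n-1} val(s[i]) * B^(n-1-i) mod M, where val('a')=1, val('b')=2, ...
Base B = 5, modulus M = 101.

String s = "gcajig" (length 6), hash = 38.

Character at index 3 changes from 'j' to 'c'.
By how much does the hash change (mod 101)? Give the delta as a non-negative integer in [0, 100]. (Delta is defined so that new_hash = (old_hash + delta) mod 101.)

Answer: 27

Derivation:
Delta formula: (val(new) - val(old)) * B^(n-1-k) mod M
  val('c') - val('j') = 3 - 10 = -7
  B^(n-1-k) = 5^2 mod 101 = 25
  Delta = -7 * 25 mod 101 = 27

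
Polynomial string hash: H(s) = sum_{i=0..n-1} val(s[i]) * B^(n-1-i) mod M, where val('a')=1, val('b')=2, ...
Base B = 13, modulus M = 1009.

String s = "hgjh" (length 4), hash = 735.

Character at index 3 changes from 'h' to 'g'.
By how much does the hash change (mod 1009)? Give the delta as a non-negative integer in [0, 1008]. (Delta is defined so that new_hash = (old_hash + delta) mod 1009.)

Answer: 1008

Derivation:
Delta formula: (val(new) - val(old)) * B^(n-1-k) mod M
  val('g') - val('h') = 7 - 8 = -1
  B^(n-1-k) = 13^0 mod 1009 = 1
  Delta = -1 * 1 mod 1009 = 1008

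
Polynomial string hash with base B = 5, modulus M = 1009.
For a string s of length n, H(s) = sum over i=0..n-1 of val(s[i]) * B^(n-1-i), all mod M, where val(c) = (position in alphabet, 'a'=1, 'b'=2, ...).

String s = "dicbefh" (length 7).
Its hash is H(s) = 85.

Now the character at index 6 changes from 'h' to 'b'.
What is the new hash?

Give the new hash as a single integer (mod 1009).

val('h') = 8, val('b') = 2
Position k = 6, exponent = n-1-k = 0
B^0 mod M = 5^0 mod 1009 = 1
Delta = (2 - 8) * 1 mod 1009 = 1003
New hash = (85 + 1003) mod 1009 = 79

Answer: 79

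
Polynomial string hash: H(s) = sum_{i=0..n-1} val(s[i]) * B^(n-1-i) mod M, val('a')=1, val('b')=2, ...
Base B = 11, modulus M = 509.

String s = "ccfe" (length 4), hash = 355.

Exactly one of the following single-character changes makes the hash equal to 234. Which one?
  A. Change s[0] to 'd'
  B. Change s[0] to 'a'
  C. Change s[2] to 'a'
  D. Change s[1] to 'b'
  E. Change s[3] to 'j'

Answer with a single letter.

Answer: D

Derivation:
Option A: s[0]='c'->'d', delta=(4-3)*11^3 mod 509 = 313, hash=355+313 mod 509 = 159
Option B: s[0]='c'->'a', delta=(1-3)*11^3 mod 509 = 392, hash=355+392 mod 509 = 238
Option C: s[2]='f'->'a', delta=(1-6)*11^1 mod 509 = 454, hash=355+454 mod 509 = 300
Option D: s[1]='c'->'b', delta=(2-3)*11^2 mod 509 = 388, hash=355+388 mod 509 = 234 <-- target
Option E: s[3]='e'->'j', delta=(10-5)*11^0 mod 509 = 5, hash=355+5 mod 509 = 360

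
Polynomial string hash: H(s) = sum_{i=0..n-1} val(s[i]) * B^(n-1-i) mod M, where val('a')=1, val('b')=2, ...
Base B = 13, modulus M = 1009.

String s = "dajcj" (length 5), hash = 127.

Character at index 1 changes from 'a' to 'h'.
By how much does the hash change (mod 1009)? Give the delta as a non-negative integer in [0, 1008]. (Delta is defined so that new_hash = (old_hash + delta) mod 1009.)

Answer: 244

Derivation:
Delta formula: (val(new) - val(old)) * B^(n-1-k) mod M
  val('h') - val('a') = 8 - 1 = 7
  B^(n-1-k) = 13^3 mod 1009 = 179
  Delta = 7 * 179 mod 1009 = 244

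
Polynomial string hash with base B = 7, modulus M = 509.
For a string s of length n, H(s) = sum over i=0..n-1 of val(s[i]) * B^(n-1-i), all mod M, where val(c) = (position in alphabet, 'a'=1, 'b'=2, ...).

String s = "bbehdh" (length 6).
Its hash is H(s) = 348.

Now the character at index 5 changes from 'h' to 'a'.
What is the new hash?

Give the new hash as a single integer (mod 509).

val('h') = 8, val('a') = 1
Position k = 5, exponent = n-1-k = 0
B^0 mod M = 7^0 mod 509 = 1
Delta = (1 - 8) * 1 mod 509 = 502
New hash = (348 + 502) mod 509 = 341

Answer: 341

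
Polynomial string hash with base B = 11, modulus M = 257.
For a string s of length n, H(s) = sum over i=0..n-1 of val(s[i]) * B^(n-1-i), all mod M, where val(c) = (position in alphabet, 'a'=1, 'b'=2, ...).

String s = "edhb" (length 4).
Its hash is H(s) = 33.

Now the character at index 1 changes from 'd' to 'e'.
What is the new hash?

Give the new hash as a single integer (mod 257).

Answer: 154

Derivation:
val('d') = 4, val('e') = 5
Position k = 1, exponent = n-1-k = 2
B^2 mod M = 11^2 mod 257 = 121
Delta = (5 - 4) * 121 mod 257 = 121
New hash = (33 + 121) mod 257 = 154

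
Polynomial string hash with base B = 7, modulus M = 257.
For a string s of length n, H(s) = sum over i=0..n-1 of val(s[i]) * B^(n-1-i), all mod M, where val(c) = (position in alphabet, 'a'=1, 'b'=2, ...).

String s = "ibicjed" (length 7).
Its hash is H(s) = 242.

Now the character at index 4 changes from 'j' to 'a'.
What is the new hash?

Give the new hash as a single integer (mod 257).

Answer: 58

Derivation:
val('j') = 10, val('a') = 1
Position k = 4, exponent = n-1-k = 2
B^2 mod M = 7^2 mod 257 = 49
Delta = (1 - 10) * 49 mod 257 = 73
New hash = (242 + 73) mod 257 = 58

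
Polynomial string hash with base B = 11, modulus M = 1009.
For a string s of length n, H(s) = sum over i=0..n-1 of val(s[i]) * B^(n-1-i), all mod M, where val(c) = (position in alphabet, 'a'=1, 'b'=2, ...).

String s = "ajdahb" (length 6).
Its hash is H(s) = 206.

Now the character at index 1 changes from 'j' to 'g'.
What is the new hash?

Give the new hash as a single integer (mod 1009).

val('j') = 10, val('g') = 7
Position k = 1, exponent = n-1-k = 4
B^4 mod M = 11^4 mod 1009 = 515
Delta = (7 - 10) * 515 mod 1009 = 473
New hash = (206 + 473) mod 1009 = 679

Answer: 679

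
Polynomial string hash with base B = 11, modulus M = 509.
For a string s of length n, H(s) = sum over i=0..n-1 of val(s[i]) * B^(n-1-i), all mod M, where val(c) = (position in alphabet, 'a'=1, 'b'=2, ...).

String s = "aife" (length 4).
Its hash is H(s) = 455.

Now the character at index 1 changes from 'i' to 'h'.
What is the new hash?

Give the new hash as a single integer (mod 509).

Answer: 334

Derivation:
val('i') = 9, val('h') = 8
Position k = 1, exponent = n-1-k = 2
B^2 mod M = 11^2 mod 509 = 121
Delta = (8 - 9) * 121 mod 509 = 388
New hash = (455 + 388) mod 509 = 334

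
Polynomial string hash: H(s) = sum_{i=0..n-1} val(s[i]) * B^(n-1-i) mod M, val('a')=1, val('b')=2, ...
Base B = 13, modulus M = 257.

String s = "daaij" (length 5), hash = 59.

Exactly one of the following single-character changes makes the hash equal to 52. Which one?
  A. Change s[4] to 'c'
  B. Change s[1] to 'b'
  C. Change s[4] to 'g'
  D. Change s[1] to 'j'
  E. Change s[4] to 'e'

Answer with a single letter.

Option A: s[4]='j'->'c', delta=(3-10)*13^0 mod 257 = 250, hash=59+250 mod 257 = 52 <-- target
Option B: s[1]='a'->'b', delta=(2-1)*13^3 mod 257 = 141, hash=59+141 mod 257 = 200
Option C: s[4]='j'->'g', delta=(7-10)*13^0 mod 257 = 254, hash=59+254 mod 257 = 56
Option D: s[1]='a'->'j', delta=(10-1)*13^3 mod 257 = 241, hash=59+241 mod 257 = 43
Option E: s[4]='j'->'e', delta=(5-10)*13^0 mod 257 = 252, hash=59+252 mod 257 = 54

Answer: A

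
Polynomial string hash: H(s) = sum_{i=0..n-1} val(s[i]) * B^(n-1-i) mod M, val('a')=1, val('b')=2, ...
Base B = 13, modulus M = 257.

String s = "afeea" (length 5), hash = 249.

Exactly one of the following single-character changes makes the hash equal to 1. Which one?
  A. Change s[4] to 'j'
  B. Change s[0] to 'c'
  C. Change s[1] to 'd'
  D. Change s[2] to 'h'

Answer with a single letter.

Answer: A

Derivation:
Option A: s[4]='a'->'j', delta=(10-1)*13^0 mod 257 = 9, hash=249+9 mod 257 = 1 <-- target
Option B: s[0]='a'->'c', delta=(3-1)*13^4 mod 257 = 68, hash=249+68 mod 257 = 60
Option C: s[1]='f'->'d', delta=(4-6)*13^3 mod 257 = 232, hash=249+232 mod 257 = 224
Option D: s[2]='e'->'h', delta=(8-5)*13^2 mod 257 = 250, hash=249+250 mod 257 = 242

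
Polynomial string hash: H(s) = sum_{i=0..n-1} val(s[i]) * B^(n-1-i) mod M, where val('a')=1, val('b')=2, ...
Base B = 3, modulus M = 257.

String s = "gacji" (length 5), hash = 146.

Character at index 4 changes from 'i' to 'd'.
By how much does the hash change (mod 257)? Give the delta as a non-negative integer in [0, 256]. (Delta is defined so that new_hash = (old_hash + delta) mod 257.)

Answer: 252

Derivation:
Delta formula: (val(new) - val(old)) * B^(n-1-k) mod M
  val('d') - val('i') = 4 - 9 = -5
  B^(n-1-k) = 3^0 mod 257 = 1
  Delta = -5 * 1 mod 257 = 252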